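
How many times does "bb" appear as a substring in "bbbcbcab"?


Searching for "bb" in "bbbcbcab"
Scanning each position:
  Position 0: "bb" => MATCH
  Position 1: "bb" => MATCH
  Position 2: "bc" => no
  Position 3: "cb" => no
  Position 4: "bc" => no
  Position 5: "ca" => no
  Position 6: "ab" => no
Total occurrences: 2

2


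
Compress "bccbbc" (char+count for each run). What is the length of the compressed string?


Input: bccbbc
Runs:
  'b' x 1 => "b1"
  'c' x 2 => "c2"
  'b' x 2 => "b2"
  'c' x 1 => "c1"
Compressed: "b1c2b2c1"
Compressed length: 8

8


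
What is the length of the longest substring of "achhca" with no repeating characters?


Input: "achhca"
Sliding window (track last position of each char):
  Position 0 ('a'): window [0,0] length 1 -- new best
  Position 1 ('c'): window [0,1] length 2 -- new best
  Position 2 ('h'): window [0,2] length 3 -- new best
  Position 3 ('h'): repeat (last at 2), move window start to 3
  Position 3 ('h'): window [3,3] length 1
  Position 4 ('c'): window [3,4] length 2
  Position 5 ('a'): window [3,5] length 3
Longest substring with no repeats: "ach" with length 3

3


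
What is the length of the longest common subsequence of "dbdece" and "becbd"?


LCS of "dbdece" and "becbd"
DP table:
           b    e    c    b    d
      0    0    0    0    0    0
  d   0    0    0    0    0    1
  b   0    1    1    1    1    1
  d   0    1    1    1    1    2
  e   0    1    2    2    2    2
  c   0    1    2    3    3    3
  e   0    1    2    3    3    3
LCS length = dp[6][5] = 3

3


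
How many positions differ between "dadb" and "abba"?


Comparing "dadb" and "abba" position by position:
  Position 0: 'd' vs 'a' => DIFFER
  Position 1: 'a' vs 'b' => DIFFER
  Position 2: 'd' vs 'b' => DIFFER
  Position 3: 'b' vs 'a' => DIFFER
Positions that differ: 4

4


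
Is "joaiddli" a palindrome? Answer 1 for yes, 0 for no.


Input: joaiddli
Reversed: ilddiaoj
  Compare pos 0 ('j') with pos 7 ('i'): MISMATCH
  Compare pos 1 ('o') with pos 6 ('l'): MISMATCH
  Compare pos 2 ('a') with pos 5 ('d'): MISMATCH
  Compare pos 3 ('i') with pos 4 ('d'): MISMATCH
Result: not a palindrome

0


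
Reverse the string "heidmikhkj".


Input: heidmikhkj
Reading characters right to left:
  Position 9: 'j'
  Position 8: 'k'
  Position 7: 'h'
  Position 6: 'k'
  Position 5: 'i'
  Position 4: 'm'
  Position 3: 'd'
  Position 2: 'i'
  Position 1: 'e'
  Position 0: 'h'
Reversed: jkhkimdieh

jkhkimdieh


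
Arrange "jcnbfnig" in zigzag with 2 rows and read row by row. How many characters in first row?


Zigzag "jcnbfnig" into 2 rows:
Placing characters:
  'j' => row 0
  'c' => row 1
  'n' => row 0
  'b' => row 1
  'f' => row 0
  'n' => row 1
  'i' => row 0
  'g' => row 1
Rows:
  Row 0: "jnfi"
  Row 1: "cbng"
First row length: 4

4


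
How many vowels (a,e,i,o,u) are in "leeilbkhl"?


Input: leeilbkhl
Checking each character:
  'l' at position 0: consonant
  'e' at position 1: vowel (running total: 1)
  'e' at position 2: vowel (running total: 2)
  'i' at position 3: vowel (running total: 3)
  'l' at position 4: consonant
  'b' at position 5: consonant
  'k' at position 6: consonant
  'h' at position 7: consonant
  'l' at position 8: consonant
Total vowels: 3

3


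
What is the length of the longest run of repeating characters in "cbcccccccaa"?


Input: "cbcccccccaa"
Scanning for longest run:
  Position 1 ('b'): new char, reset run to 1
  Position 2 ('c'): new char, reset run to 1
  Position 3 ('c'): continues run of 'c', length=2
  Position 4 ('c'): continues run of 'c', length=3
  Position 5 ('c'): continues run of 'c', length=4
  Position 6 ('c'): continues run of 'c', length=5
  Position 7 ('c'): continues run of 'c', length=6
  Position 8 ('c'): continues run of 'c', length=7
  Position 9 ('a'): new char, reset run to 1
  Position 10 ('a'): continues run of 'a', length=2
Longest run: 'c' with length 7

7


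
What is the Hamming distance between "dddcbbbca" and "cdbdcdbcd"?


Comparing "dddcbbbca" and "cdbdcdbcd" position by position:
  Position 0: 'd' vs 'c' => differ
  Position 1: 'd' vs 'd' => same
  Position 2: 'd' vs 'b' => differ
  Position 3: 'c' vs 'd' => differ
  Position 4: 'b' vs 'c' => differ
  Position 5: 'b' vs 'd' => differ
  Position 6: 'b' vs 'b' => same
  Position 7: 'c' vs 'c' => same
  Position 8: 'a' vs 'd' => differ
Total differences (Hamming distance): 6

6


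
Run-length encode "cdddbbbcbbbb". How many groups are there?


Input: cdddbbbcbbbb
Scanning for consecutive runs:
  Group 1: 'c' x 1 (positions 0-0)
  Group 2: 'd' x 3 (positions 1-3)
  Group 3: 'b' x 3 (positions 4-6)
  Group 4: 'c' x 1 (positions 7-7)
  Group 5: 'b' x 4 (positions 8-11)
Total groups: 5

5


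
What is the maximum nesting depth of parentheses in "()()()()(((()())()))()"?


Input: "()()()()(((()())()))()"
Tracking depth:
  Position 0 '(': depth becomes 1
  Position 1 ')': depth becomes 0
  Position 2 '(': depth becomes 1
  Position 3 ')': depth becomes 0
  Position 4 '(': depth becomes 1
  Position 5 ')': depth becomes 0
  Position 6 '(': depth becomes 1
  Position 7 ')': depth becomes 0
  Position 8 '(': depth becomes 1
  Position 9 '(': depth becomes 2
  Position 10 '(': depth becomes 3
  Position 11 '(': depth becomes 4
  Position 12 ')': depth becomes 3
  Position 13 '(': depth becomes 4
  Position 14 ')': depth becomes 3
  Position 15 ')': depth becomes 2
  Position 16 '(': depth becomes 3
  Position 17 ')': depth becomes 2
  Position 18 ')': depth becomes 1
  Position 19 ')': depth becomes 0
  Position 20 '(': depth becomes 1
  Position 21 ')': depth becomes 0
Maximum depth reached: 4

4


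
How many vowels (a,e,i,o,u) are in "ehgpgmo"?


Input: ehgpgmo
Checking each character:
  'e' at position 0: vowel (running total: 1)
  'h' at position 1: consonant
  'g' at position 2: consonant
  'p' at position 3: consonant
  'g' at position 4: consonant
  'm' at position 5: consonant
  'o' at position 6: vowel (running total: 2)
Total vowels: 2

2


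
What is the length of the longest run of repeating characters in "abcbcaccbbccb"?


Input: "abcbcaccbbccb"
Scanning for longest run:
  Position 1 ('b'): new char, reset run to 1
  Position 2 ('c'): new char, reset run to 1
  Position 3 ('b'): new char, reset run to 1
  Position 4 ('c'): new char, reset run to 1
  Position 5 ('a'): new char, reset run to 1
  Position 6 ('c'): new char, reset run to 1
  Position 7 ('c'): continues run of 'c', length=2
  Position 8 ('b'): new char, reset run to 1
  Position 9 ('b'): continues run of 'b', length=2
  Position 10 ('c'): new char, reset run to 1
  Position 11 ('c'): continues run of 'c', length=2
  Position 12 ('b'): new char, reset run to 1
Longest run: 'c' with length 2

2


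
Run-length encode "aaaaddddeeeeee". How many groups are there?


Input: aaaaddddeeeeee
Scanning for consecutive runs:
  Group 1: 'a' x 4 (positions 0-3)
  Group 2: 'd' x 4 (positions 4-7)
  Group 3: 'e' x 6 (positions 8-13)
Total groups: 3

3


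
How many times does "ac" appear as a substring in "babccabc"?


Searching for "ac" in "babccabc"
Scanning each position:
  Position 0: "ba" => no
  Position 1: "ab" => no
  Position 2: "bc" => no
  Position 3: "cc" => no
  Position 4: "ca" => no
  Position 5: "ab" => no
  Position 6: "bc" => no
Total occurrences: 0

0


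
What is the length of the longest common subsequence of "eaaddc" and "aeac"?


LCS of "eaaddc" and "aeac"
DP table:
           a    e    a    c
      0    0    0    0    0
  e   0    0    1    1    1
  a   0    1    1    2    2
  a   0    1    1    2    2
  d   0    1    1    2    2
  d   0    1    1    2    2
  c   0    1    1    2    3
LCS length = dp[6][4] = 3

3


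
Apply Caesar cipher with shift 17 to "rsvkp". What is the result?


Caesar cipher: shift "rsvkp" by 17
  'r' (pos 17) + 17 = pos 8 = 'i'
  's' (pos 18) + 17 = pos 9 = 'j'
  'v' (pos 21) + 17 = pos 12 = 'm'
  'k' (pos 10) + 17 = pos 1 = 'b'
  'p' (pos 15) + 17 = pos 6 = 'g'
Result: ijmbg

ijmbg


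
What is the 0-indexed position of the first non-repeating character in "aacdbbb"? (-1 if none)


Input: aacdbbb
Character frequencies:
  'a': 2
  'b': 3
  'c': 1
  'd': 1
Scanning left to right for freq == 1:
  Position 0 ('a'): freq=2, skip
  Position 1 ('a'): freq=2, skip
  Position 2 ('c'): unique! => answer = 2

2


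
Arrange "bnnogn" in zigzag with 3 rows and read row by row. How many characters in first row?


Zigzag "bnnogn" into 3 rows:
Placing characters:
  'b' => row 0
  'n' => row 1
  'n' => row 2
  'o' => row 1
  'g' => row 0
  'n' => row 1
Rows:
  Row 0: "bg"
  Row 1: "non"
  Row 2: "n"
First row length: 2

2


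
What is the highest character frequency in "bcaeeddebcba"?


Input: bcaeeddebcba
Character counts:
  'a': 2
  'b': 3
  'c': 2
  'd': 2
  'e': 3
Maximum frequency: 3

3


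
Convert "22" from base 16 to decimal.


Input: "22" in base 16
Positional expansion:
  Digit '2' (value 2) x 16^1 = 32
  Digit '2' (value 2) x 16^0 = 2
Sum = 34

34


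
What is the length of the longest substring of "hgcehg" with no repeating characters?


Input: "hgcehg"
Sliding window (track last position of each char):
  Position 0 ('h'): window [0,0] length 1 -- new best
  Position 1 ('g'): window [0,1] length 2 -- new best
  Position 2 ('c'): window [0,2] length 3 -- new best
  Position 3 ('e'): window [0,3] length 4 -- new best
  Position 4 ('h'): repeat (last at 0), move window start to 1
  Position 4 ('h'): window [1,4] length 4
  Position 5 ('g'): repeat (last at 1), move window start to 2
  Position 5 ('g'): window [2,5] length 4
Longest substring with no repeats: "hgce" with length 4

4


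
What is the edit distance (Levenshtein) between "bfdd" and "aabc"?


Computing edit distance: "bfdd" -> "aabc"
DP table:
           a    a    b    c
      0    1    2    3    4
  b   1    1    2    2    3
  f   2    2    2    3    3
  d   3    3    3    3    4
  d   4    4    4    4    4
Edit distance = dp[4][4] = 4

4


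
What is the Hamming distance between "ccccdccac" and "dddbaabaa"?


Comparing "ccccdccac" and "dddbaabaa" position by position:
  Position 0: 'c' vs 'd' => differ
  Position 1: 'c' vs 'd' => differ
  Position 2: 'c' vs 'd' => differ
  Position 3: 'c' vs 'b' => differ
  Position 4: 'd' vs 'a' => differ
  Position 5: 'c' vs 'a' => differ
  Position 6: 'c' vs 'b' => differ
  Position 7: 'a' vs 'a' => same
  Position 8: 'c' vs 'a' => differ
Total differences (Hamming distance): 8

8


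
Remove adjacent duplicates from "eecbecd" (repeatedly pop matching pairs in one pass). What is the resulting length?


Input: eecbecd
Stack-based adjacent duplicate removal:
  Read 'e': push. Stack: e
  Read 'e': matches stack top 'e' => pop. Stack: (empty)
  Read 'c': push. Stack: c
  Read 'b': push. Stack: cb
  Read 'e': push. Stack: cbe
  Read 'c': push. Stack: cbec
  Read 'd': push. Stack: cbecd
Final stack: "cbecd" (length 5)

5


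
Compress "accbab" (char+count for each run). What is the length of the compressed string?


Input: accbab
Runs:
  'a' x 1 => "a1"
  'c' x 2 => "c2"
  'b' x 1 => "b1"
  'a' x 1 => "a1"
  'b' x 1 => "b1"
Compressed: "a1c2b1a1b1"
Compressed length: 10

10


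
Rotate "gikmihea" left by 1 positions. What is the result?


Input: "gikmihea", rotate left by 1
First 1 characters: "g"
Remaining characters: "ikmihea"
Concatenate remaining + first: "ikmihea" + "g" = "ikmiheag"

ikmiheag


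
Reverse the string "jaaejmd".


Input: jaaejmd
Reading characters right to left:
  Position 6: 'd'
  Position 5: 'm'
  Position 4: 'j'
  Position 3: 'e'
  Position 2: 'a'
  Position 1: 'a'
  Position 0: 'j'
Reversed: dmjeaaj

dmjeaaj


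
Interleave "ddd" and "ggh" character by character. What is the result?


Interleaving "ddd" and "ggh":
  Position 0: 'd' from first, 'g' from second => "dg"
  Position 1: 'd' from first, 'g' from second => "dg"
  Position 2: 'd' from first, 'h' from second => "dh"
Result: dgdgdh

dgdgdh


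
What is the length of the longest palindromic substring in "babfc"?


Input: "babfc"
Checking substrings for palindromes:
  [0:3] "bab" (len 3) => palindrome
Longest palindromic substring: "bab" with length 3

3


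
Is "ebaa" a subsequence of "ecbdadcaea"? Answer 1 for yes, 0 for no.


Check if "ebaa" is a subsequence of "ecbdadcaea"
Greedy scan:
  Position 0 ('e'): matches sub[0] = 'e'
  Position 1 ('c'): no match needed
  Position 2 ('b'): matches sub[1] = 'b'
  Position 3 ('d'): no match needed
  Position 4 ('a'): matches sub[2] = 'a'
  Position 5 ('d'): no match needed
  Position 6 ('c'): no match needed
  Position 7 ('a'): matches sub[3] = 'a'
  Position 8 ('e'): no match needed
  Position 9 ('a'): no match needed
All 4 characters matched => is a subsequence

1


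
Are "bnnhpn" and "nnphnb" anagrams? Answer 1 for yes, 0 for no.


Strings: "bnnhpn", "nnphnb"
Sorted first:  bhnnnp
Sorted second: bhnnnp
Sorted forms match => anagrams

1


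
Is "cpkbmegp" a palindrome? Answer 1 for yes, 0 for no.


Input: cpkbmegp
Reversed: pgembkpc
  Compare pos 0 ('c') with pos 7 ('p'): MISMATCH
  Compare pos 1 ('p') with pos 6 ('g'): MISMATCH
  Compare pos 2 ('k') with pos 5 ('e'): MISMATCH
  Compare pos 3 ('b') with pos 4 ('m'): MISMATCH
Result: not a palindrome

0


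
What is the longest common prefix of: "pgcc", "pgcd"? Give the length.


Words: pgcc, pgcd
  Position 0: all 'p' => match
  Position 1: all 'g' => match
  Position 2: all 'c' => match
  Position 3: ('c', 'd') => mismatch, stop
LCP = "pgc" (length 3)

3


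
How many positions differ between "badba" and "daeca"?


Comparing "badba" and "daeca" position by position:
  Position 0: 'b' vs 'd' => DIFFER
  Position 1: 'a' vs 'a' => same
  Position 2: 'd' vs 'e' => DIFFER
  Position 3: 'b' vs 'c' => DIFFER
  Position 4: 'a' vs 'a' => same
Positions that differ: 3

3


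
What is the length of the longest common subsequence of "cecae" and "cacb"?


LCS of "cecae" and "cacb"
DP table:
           c    a    c    b
      0    0    0    0    0
  c   0    1    1    1    1
  e   0    1    1    1    1
  c   0    1    1    2    2
  a   0    1    2    2    2
  e   0    1    2    2    2
LCS length = dp[5][4] = 2

2


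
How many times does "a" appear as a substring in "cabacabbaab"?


Searching for "a" in "cabacabbaab"
Scanning each position:
  Position 0: "c" => no
  Position 1: "a" => MATCH
  Position 2: "b" => no
  Position 3: "a" => MATCH
  Position 4: "c" => no
  Position 5: "a" => MATCH
  Position 6: "b" => no
  Position 7: "b" => no
  Position 8: "a" => MATCH
  Position 9: "a" => MATCH
  Position 10: "b" => no
Total occurrences: 5

5


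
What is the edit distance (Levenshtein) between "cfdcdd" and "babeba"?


Computing edit distance: "cfdcdd" -> "babeba"
DP table:
           b    a    b    e    b    a
      0    1    2    3    4    5    6
  c   1    1    2    3    4    5    6
  f   2    2    2    3    4    5    6
  d   3    3    3    3    4    5    6
  c   4    4    4    4    4    5    6
  d   5    5    5    5    5    5    6
  d   6    6    6    6    6    6    6
Edit distance = dp[6][6] = 6

6


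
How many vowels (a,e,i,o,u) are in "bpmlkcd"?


Input: bpmlkcd
Checking each character:
  'b' at position 0: consonant
  'p' at position 1: consonant
  'm' at position 2: consonant
  'l' at position 3: consonant
  'k' at position 4: consonant
  'c' at position 5: consonant
  'd' at position 6: consonant
Total vowels: 0

0


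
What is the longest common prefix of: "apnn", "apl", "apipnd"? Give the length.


Words: apnn, apl, apipnd
  Position 0: all 'a' => match
  Position 1: all 'p' => match
  Position 2: ('n', 'l', 'i') => mismatch, stop
LCP = "ap" (length 2)

2


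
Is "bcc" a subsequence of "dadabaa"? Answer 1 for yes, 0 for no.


Check if "bcc" is a subsequence of "dadabaa"
Greedy scan:
  Position 0 ('d'): no match needed
  Position 1 ('a'): no match needed
  Position 2 ('d'): no match needed
  Position 3 ('a'): no match needed
  Position 4 ('b'): matches sub[0] = 'b'
  Position 5 ('a'): no match needed
  Position 6 ('a'): no match needed
Only matched 1/3 characters => not a subsequence

0


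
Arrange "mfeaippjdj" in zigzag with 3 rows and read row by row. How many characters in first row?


Zigzag "mfeaippjdj" into 3 rows:
Placing characters:
  'm' => row 0
  'f' => row 1
  'e' => row 2
  'a' => row 1
  'i' => row 0
  'p' => row 1
  'p' => row 2
  'j' => row 1
  'd' => row 0
  'j' => row 1
Rows:
  Row 0: "mid"
  Row 1: "fapjj"
  Row 2: "ep"
First row length: 3

3


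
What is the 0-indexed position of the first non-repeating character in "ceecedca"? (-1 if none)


Input: ceecedca
Character frequencies:
  'a': 1
  'c': 3
  'd': 1
  'e': 3
Scanning left to right for freq == 1:
  Position 0 ('c'): freq=3, skip
  Position 1 ('e'): freq=3, skip
  Position 2 ('e'): freq=3, skip
  Position 3 ('c'): freq=3, skip
  Position 4 ('e'): freq=3, skip
  Position 5 ('d'): unique! => answer = 5

5


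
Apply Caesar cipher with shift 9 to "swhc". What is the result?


Caesar cipher: shift "swhc" by 9
  's' (pos 18) + 9 = pos 1 = 'b'
  'w' (pos 22) + 9 = pos 5 = 'f'
  'h' (pos 7) + 9 = pos 16 = 'q'
  'c' (pos 2) + 9 = pos 11 = 'l'
Result: bfql

bfql


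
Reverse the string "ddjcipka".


Input: ddjcipka
Reading characters right to left:
  Position 7: 'a'
  Position 6: 'k'
  Position 5: 'p'
  Position 4: 'i'
  Position 3: 'c'
  Position 2: 'j'
  Position 1: 'd'
  Position 0: 'd'
Reversed: akpicjdd

akpicjdd


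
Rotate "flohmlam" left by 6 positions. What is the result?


Input: "flohmlam", rotate left by 6
First 6 characters: "flohml"
Remaining characters: "am"
Concatenate remaining + first: "am" + "flohml" = "amflohml"

amflohml


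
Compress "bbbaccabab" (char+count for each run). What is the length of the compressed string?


Input: bbbaccabab
Runs:
  'b' x 3 => "b3"
  'a' x 1 => "a1"
  'c' x 2 => "c2"
  'a' x 1 => "a1"
  'b' x 1 => "b1"
  'a' x 1 => "a1"
  'b' x 1 => "b1"
Compressed: "b3a1c2a1b1a1b1"
Compressed length: 14

14


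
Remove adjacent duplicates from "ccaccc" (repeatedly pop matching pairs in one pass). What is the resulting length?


Input: ccaccc
Stack-based adjacent duplicate removal:
  Read 'c': push. Stack: c
  Read 'c': matches stack top 'c' => pop. Stack: (empty)
  Read 'a': push. Stack: a
  Read 'c': push. Stack: ac
  Read 'c': matches stack top 'c' => pop. Stack: a
  Read 'c': push. Stack: ac
Final stack: "ac" (length 2)

2


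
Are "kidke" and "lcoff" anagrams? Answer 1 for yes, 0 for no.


Strings: "kidke", "lcoff"
Sorted first:  deikk
Sorted second: cfflo
Differ at position 0: 'd' vs 'c' => not anagrams

0


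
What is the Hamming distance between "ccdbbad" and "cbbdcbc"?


Comparing "ccdbbad" and "cbbdcbc" position by position:
  Position 0: 'c' vs 'c' => same
  Position 1: 'c' vs 'b' => differ
  Position 2: 'd' vs 'b' => differ
  Position 3: 'b' vs 'd' => differ
  Position 4: 'b' vs 'c' => differ
  Position 5: 'a' vs 'b' => differ
  Position 6: 'd' vs 'c' => differ
Total differences (Hamming distance): 6

6


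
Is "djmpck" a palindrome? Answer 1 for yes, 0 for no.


Input: djmpck
Reversed: kcpmjd
  Compare pos 0 ('d') with pos 5 ('k'): MISMATCH
  Compare pos 1 ('j') with pos 4 ('c'): MISMATCH
  Compare pos 2 ('m') with pos 3 ('p'): MISMATCH
Result: not a palindrome

0


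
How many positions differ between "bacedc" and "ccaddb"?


Comparing "bacedc" and "ccaddb" position by position:
  Position 0: 'b' vs 'c' => DIFFER
  Position 1: 'a' vs 'c' => DIFFER
  Position 2: 'c' vs 'a' => DIFFER
  Position 3: 'e' vs 'd' => DIFFER
  Position 4: 'd' vs 'd' => same
  Position 5: 'c' vs 'b' => DIFFER
Positions that differ: 5

5


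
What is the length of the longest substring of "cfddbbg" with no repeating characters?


Input: "cfddbbg"
Sliding window (track last position of each char):
  Position 0 ('c'): window [0,0] length 1 -- new best
  Position 1 ('f'): window [0,1] length 2 -- new best
  Position 2 ('d'): window [0,2] length 3 -- new best
  Position 3 ('d'): repeat (last at 2), move window start to 3
  Position 3 ('d'): window [3,3] length 1
  Position 4 ('b'): window [3,4] length 2
  Position 5 ('b'): repeat (last at 4), move window start to 5
  Position 5 ('b'): window [5,5] length 1
  Position 6 ('g'): window [5,6] length 2
Longest substring with no repeats: "cfd" with length 3

3


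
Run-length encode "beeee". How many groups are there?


Input: beeee
Scanning for consecutive runs:
  Group 1: 'b' x 1 (positions 0-0)
  Group 2: 'e' x 4 (positions 1-4)
Total groups: 2

2


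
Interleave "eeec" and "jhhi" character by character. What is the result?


Interleaving "eeec" and "jhhi":
  Position 0: 'e' from first, 'j' from second => "ej"
  Position 1: 'e' from first, 'h' from second => "eh"
  Position 2: 'e' from first, 'h' from second => "eh"
  Position 3: 'c' from first, 'i' from second => "ci"
Result: ejehehci

ejehehci


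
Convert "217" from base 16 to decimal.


Input: "217" in base 16
Positional expansion:
  Digit '2' (value 2) x 16^2 = 512
  Digit '1' (value 1) x 16^1 = 16
  Digit '7' (value 7) x 16^0 = 7
Sum = 535

535


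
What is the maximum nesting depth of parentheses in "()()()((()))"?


Input: "()()()((()))"
Tracking depth:
  Position 0 '(': depth becomes 1
  Position 1 ')': depth becomes 0
  Position 2 '(': depth becomes 1
  Position 3 ')': depth becomes 0
  Position 4 '(': depth becomes 1
  Position 5 ')': depth becomes 0
  Position 6 '(': depth becomes 1
  Position 7 '(': depth becomes 2
  Position 8 '(': depth becomes 3
  Position 9 ')': depth becomes 2
  Position 10 ')': depth becomes 1
  Position 11 ')': depth becomes 0
Maximum depth reached: 3

3


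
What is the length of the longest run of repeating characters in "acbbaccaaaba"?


Input: "acbbaccaaaba"
Scanning for longest run:
  Position 1 ('c'): new char, reset run to 1
  Position 2 ('b'): new char, reset run to 1
  Position 3 ('b'): continues run of 'b', length=2
  Position 4 ('a'): new char, reset run to 1
  Position 5 ('c'): new char, reset run to 1
  Position 6 ('c'): continues run of 'c', length=2
  Position 7 ('a'): new char, reset run to 1
  Position 8 ('a'): continues run of 'a', length=2
  Position 9 ('a'): continues run of 'a', length=3
  Position 10 ('b'): new char, reset run to 1
  Position 11 ('a'): new char, reset run to 1
Longest run: 'a' with length 3

3


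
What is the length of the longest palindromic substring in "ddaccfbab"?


Input: "ddaccfbab"
Checking substrings for palindromes:
  [6:9] "bab" (len 3) => palindrome
  [0:2] "dd" (len 2) => palindrome
  [3:5] "cc" (len 2) => palindrome
Longest palindromic substring: "bab" with length 3

3


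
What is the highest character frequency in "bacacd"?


Input: bacacd
Character counts:
  'a': 2
  'b': 1
  'c': 2
  'd': 1
Maximum frequency: 2

2


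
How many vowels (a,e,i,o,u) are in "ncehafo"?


Input: ncehafo
Checking each character:
  'n' at position 0: consonant
  'c' at position 1: consonant
  'e' at position 2: vowel (running total: 1)
  'h' at position 3: consonant
  'a' at position 4: vowel (running total: 2)
  'f' at position 5: consonant
  'o' at position 6: vowel (running total: 3)
Total vowels: 3

3


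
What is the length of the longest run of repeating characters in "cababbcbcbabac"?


Input: "cababbcbcbabac"
Scanning for longest run:
  Position 1 ('a'): new char, reset run to 1
  Position 2 ('b'): new char, reset run to 1
  Position 3 ('a'): new char, reset run to 1
  Position 4 ('b'): new char, reset run to 1
  Position 5 ('b'): continues run of 'b', length=2
  Position 6 ('c'): new char, reset run to 1
  Position 7 ('b'): new char, reset run to 1
  Position 8 ('c'): new char, reset run to 1
  Position 9 ('b'): new char, reset run to 1
  Position 10 ('a'): new char, reset run to 1
  Position 11 ('b'): new char, reset run to 1
  Position 12 ('a'): new char, reset run to 1
  Position 13 ('c'): new char, reset run to 1
Longest run: 'b' with length 2

2


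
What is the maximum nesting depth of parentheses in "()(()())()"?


Input: "()(()())()"
Tracking depth:
  Position 0 '(': depth becomes 1
  Position 1 ')': depth becomes 0
  Position 2 '(': depth becomes 1
  Position 3 '(': depth becomes 2
  Position 4 ')': depth becomes 1
  Position 5 '(': depth becomes 2
  Position 6 ')': depth becomes 1
  Position 7 ')': depth becomes 0
  Position 8 '(': depth becomes 1
  Position 9 ')': depth becomes 0
Maximum depth reached: 2

2


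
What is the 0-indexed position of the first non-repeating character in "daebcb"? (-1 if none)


Input: daebcb
Character frequencies:
  'a': 1
  'b': 2
  'c': 1
  'd': 1
  'e': 1
Scanning left to right for freq == 1:
  Position 0 ('d'): unique! => answer = 0

0


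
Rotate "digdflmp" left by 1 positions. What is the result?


Input: "digdflmp", rotate left by 1
First 1 characters: "d"
Remaining characters: "igdflmp"
Concatenate remaining + first: "igdflmp" + "d" = "igdflmpd"

igdflmpd


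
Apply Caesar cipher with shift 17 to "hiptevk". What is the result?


Caesar cipher: shift "hiptevk" by 17
  'h' (pos 7) + 17 = pos 24 = 'y'
  'i' (pos 8) + 17 = pos 25 = 'z'
  'p' (pos 15) + 17 = pos 6 = 'g'
  't' (pos 19) + 17 = pos 10 = 'k'
  'e' (pos 4) + 17 = pos 21 = 'v'
  'v' (pos 21) + 17 = pos 12 = 'm'
  'k' (pos 10) + 17 = pos 1 = 'b'
Result: yzgkvmb

yzgkvmb


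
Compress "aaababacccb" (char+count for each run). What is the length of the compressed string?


Input: aaababacccb
Runs:
  'a' x 3 => "a3"
  'b' x 1 => "b1"
  'a' x 1 => "a1"
  'b' x 1 => "b1"
  'a' x 1 => "a1"
  'c' x 3 => "c3"
  'b' x 1 => "b1"
Compressed: "a3b1a1b1a1c3b1"
Compressed length: 14

14


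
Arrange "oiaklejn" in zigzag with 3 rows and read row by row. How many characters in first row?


Zigzag "oiaklejn" into 3 rows:
Placing characters:
  'o' => row 0
  'i' => row 1
  'a' => row 2
  'k' => row 1
  'l' => row 0
  'e' => row 1
  'j' => row 2
  'n' => row 1
Rows:
  Row 0: "ol"
  Row 1: "iken"
  Row 2: "aj"
First row length: 2

2


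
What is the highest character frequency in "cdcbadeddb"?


Input: cdcbadeddb
Character counts:
  'a': 1
  'b': 2
  'c': 2
  'd': 4
  'e': 1
Maximum frequency: 4

4


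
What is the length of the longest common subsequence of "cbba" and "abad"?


LCS of "cbba" and "abad"
DP table:
           a    b    a    d
      0    0    0    0    0
  c   0    0    0    0    0
  b   0    0    1    1    1
  b   0    0    1    1    1
  a   0    1    1    2    2
LCS length = dp[4][4] = 2

2


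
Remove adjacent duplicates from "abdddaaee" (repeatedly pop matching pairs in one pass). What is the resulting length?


Input: abdddaaee
Stack-based adjacent duplicate removal:
  Read 'a': push. Stack: a
  Read 'b': push. Stack: ab
  Read 'd': push. Stack: abd
  Read 'd': matches stack top 'd' => pop. Stack: ab
  Read 'd': push. Stack: abd
  Read 'a': push. Stack: abda
  Read 'a': matches stack top 'a' => pop. Stack: abd
  Read 'e': push. Stack: abde
  Read 'e': matches stack top 'e' => pop. Stack: abd
Final stack: "abd" (length 3)

3


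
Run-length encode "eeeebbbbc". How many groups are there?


Input: eeeebbbbc
Scanning for consecutive runs:
  Group 1: 'e' x 4 (positions 0-3)
  Group 2: 'b' x 4 (positions 4-7)
  Group 3: 'c' x 1 (positions 8-8)
Total groups: 3

3


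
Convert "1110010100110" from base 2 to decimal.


Input: "1110010100110" in base 2
Positional expansion:
  Digit '1' (value 1) x 2^12 = 4096
  Digit '1' (value 1) x 2^11 = 2048
  Digit '1' (value 1) x 2^10 = 1024
  Digit '0' (value 0) x 2^9 = 0
  Digit '0' (value 0) x 2^8 = 0
  Digit '1' (value 1) x 2^7 = 128
  Digit '0' (value 0) x 2^6 = 0
  Digit '1' (value 1) x 2^5 = 32
  Digit '0' (value 0) x 2^4 = 0
  Digit '0' (value 0) x 2^3 = 0
  Digit '1' (value 1) x 2^2 = 4
  Digit '1' (value 1) x 2^1 = 2
  Digit '0' (value 0) x 2^0 = 0
Sum = 7334

7334


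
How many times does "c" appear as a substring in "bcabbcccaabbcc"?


Searching for "c" in "bcabbcccaabbcc"
Scanning each position:
  Position 0: "b" => no
  Position 1: "c" => MATCH
  Position 2: "a" => no
  Position 3: "b" => no
  Position 4: "b" => no
  Position 5: "c" => MATCH
  Position 6: "c" => MATCH
  Position 7: "c" => MATCH
  Position 8: "a" => no
  Position 9: "a" => no
  Position 10: "b" => no
  Position 11: "b" => no
  Position 12: "c" => MATCH
  Position 13: "c" => MATCH
Total occurrences: 6

6


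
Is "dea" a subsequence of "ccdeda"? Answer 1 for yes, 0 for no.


Check if "dea" is a subsequence of "ccdeda"
Greedy scan:
  Position 0 ('c'): no match needed
  Position 1 ('c'): no match needed
  Position 2 ('d'): matches sub[0] = 'd'
  Position 3 ('e'): matches sub[1] = 'e'
  Position 4 ('d'): no match needed
  Position 5 ('a'): matches sub[2] = 'a'
All 3 characters matched => is a subsequence

1


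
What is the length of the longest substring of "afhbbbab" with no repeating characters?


Input: "afhbbbab"
Sliding window (track last position of each char):
  Position 0 ('a'): window [0,0] length 1 -- new best
  Position 1 ('f'): window [0,1] length 2 -- new best
  Position 2 ('h'): window [0,2] length 3 -- new best
  Position 3 ('b'): window [0,3] length 4 -- new best
  Position 4 ('b'): repeat (last at 3), move window start to 4
  Position 4 ('b'): window [4,4] length 1
  Position 5 ('b'): repeat (last at 4), move window start to 5
  Position 5 ('b'): window [5,5] length 1
  Position 6 ('a'): window [5,6] length 2
  Position 7 ('b'): repeat (last at 5), move window start to 6
  Position 7 ('b'): window [6,7] length 2
Longest substring with no repeats: "afhb" with length 4

4


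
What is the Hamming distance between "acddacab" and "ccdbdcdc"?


Comparing "acddacab" and "ccdbdcdc" position by position:
  Position 0: 'a' vs 'c' => differ
  Position 1: 'c' vs 'c' => same
  Position 2: 'd' vs 'd' => same
  Position 3: 'd' vs 'b' => differ
  Position 4: 'a' vs 'd' => differ
  Position 5: 'c' vs 'c' => same
  Position 6: 'a' vs 'd' => differ
  Position 7: 'b' vs 'c' => differ
Total differences (Hamming distance): 5

5


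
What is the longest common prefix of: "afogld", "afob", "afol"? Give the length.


Words: afogld, afob, afol
  Position 0: all 'a' => match
  Position 1: all 'f' => match
  Position 2: all 'o' => match
  Position 3: ('g', 'b', 'l') => mismatch, stop
LCP = "afo" (length 3)

3


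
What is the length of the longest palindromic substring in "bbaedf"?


Input: "bbaedf"
Checking substrings for palindromes:
  [0:2] "bb" (len 2) => palindrome
Longest palindromic substring: "bb" with length 2

2


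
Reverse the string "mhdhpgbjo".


Input: mhdhpgbjo
Reading characters right to left:
  Position 8: 'o'
  Position 7: 'j'
  Position 6: 'b'
  Position 5: 'g'
  Position 4: 'p'
  Position 3: 'h'
  Position 2: 'd'
  Position 1: 'h'
  Position 0: 'm'
Reversed: ojbgphdhm

ojbgphdhm


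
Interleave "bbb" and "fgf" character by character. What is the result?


Interleaving "bbb" and "fgf":
  Position 0: 'b' from first, 'f' from second => "bf"
  Position 1: 'b' from first, 'g' from second => "bg"
  Position 2: 'b' from first, 'f' from second => "bf"
Result: bfbgbf

bfbgbf


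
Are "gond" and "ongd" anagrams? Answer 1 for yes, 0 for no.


Strings: "gond", "ongd"
Sorted first:  dgno
Sorted second: dgno
Sorted forms match => anagrams

1


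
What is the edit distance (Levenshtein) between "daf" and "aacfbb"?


Computing edit distance: "daf" -> "aacfbb"
DP table:
           a    a    c    f    b    b
      0    1    2    3    4    5    6
  d   1    1    2    3    4    5    6
  a   2    1    1    2    3    4    5
  f   3    2    2    2    2    3    4
Edit distance = dp[3][6] = 4

4


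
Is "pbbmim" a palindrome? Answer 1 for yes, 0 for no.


Input: pbbmim
Reversed: mimbbp
  Compare pos 0 ('p') with pos 5 ('m'): MISMATCH
  Compare pos 1 ('b') with pos 4 ('i'): MISMATCH
  Compare pos 2 ('b') with pos 3 ('m'): MISMATCH
Result: not a palindrome

0


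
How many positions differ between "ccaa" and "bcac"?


Comparing "ccaa" and "bcac" position by position:
  Position 0: 'c' vs 'b' => DIFFER
  Position 1: 'c' vs 'c' => same
  Position 2: 'a' vs 'a' => same
  Position 3: 'a' vs 'c' => DIFFER
Positions that differ: 2

2


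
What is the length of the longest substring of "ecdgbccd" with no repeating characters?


Input: "ecdgbccd"
Sliding window (track last position of each char):
  Position 0 ('e'): window [0,0] length 1 -- new best
  Position 1 ('c'): window [0,1] length 2 -- new best
  Position 2 ('d'): window [0,2] length 3 -- new best
  Position 3 ('g'): window [0,3] length 4 -- new best
  Position 4 ('b'): window [0,4] length 5 -- new best
  Position 5 ('c'): repeat (last at 1), move window start to 2
  Position 5 ('c'): window [2,5] length 4
  Position 6 ('c'): repeat (last at 5), move window start to 6
  Position 6 ('c'): window [6,6] length 1
  Position 7 ('d'): window [6,7] length 2
Longest substring with no repeats: "ecdgb" with length 5

5


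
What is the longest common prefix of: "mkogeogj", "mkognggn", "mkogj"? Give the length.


Words: mkogeogj, mkognggn, mkogj
  Position 0: all 'm' => match
  Position 1: all 'k' => match
  Position 2: all 'o' => match
  Position 3: all 'g' => match
  Position 4: ('e', 'n', 'j') => mismatch, stop
LCP = "mkog" (length 4)

4


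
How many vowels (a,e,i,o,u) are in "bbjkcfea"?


Input: bbjkcfea
Checking each character:
  'b' at position 0: consonant
  'b' at position 1: consonant
  'j' at position 2: consonant
  'k' at position 3: consonant
  'c' at position 4: consonant
  'f' at position 5: consonant
  'e' at position 6: vowel (running total: 1)
  'a' at position 7: vowel (running total: 2)
Total vowels: 2

2


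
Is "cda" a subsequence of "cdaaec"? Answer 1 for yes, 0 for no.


Check if "cda" is a subsequence of "cdaaec"
Greedy scan:
  Position 0 ('c'): matches sub[0] = 'c'
  Position 1 ('d'): matches sub[1] = 'd'
  Position 2 ('a'): matches sub[2] = 'a'
  Position 3 ('a'): no match needed
  Position 4 ('e'): no match needed
  Position 5 ('c'): no match needed
All 3 characters matched => is a subsequence

1


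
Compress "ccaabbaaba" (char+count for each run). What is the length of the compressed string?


Input: ccaabbaaba
Runs:
  'c' x 2 => "c2"
  'a' x 2 => "a2"
  'b' x 2 => "b2"
  'a' x 2 => "a2"
  'b' x 1 => "b1"
  'a' x 1 => "a1"
Compressed: "c2a2b2a2b1a1"
Compressed length: 12

12


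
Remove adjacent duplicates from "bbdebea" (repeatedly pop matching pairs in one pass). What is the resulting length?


Input: bbdebea
Stack-based adjacent duplicate removal:
  Read 'b': push. Stack: b
  Read 'b': matches stack top 'b' => pop. Stack: (empty)
  Read 'd': push. Stack: d
  Read 'e': push. Stack: de
  Read 'b': push. Stack: deb
  Read 'e': push. Stack: debe
  Read 'a': push. Stack: debea
Final stack: "debea" (length 5)

5


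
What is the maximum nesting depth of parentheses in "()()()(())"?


Input: "()()()(())"
Tracking depth:
  Position 0 '(': depth becomes 1
  Position 1 ')': depth becomes 0
  Position 2 '(': depth becomes 1
  Position 3 ')': depth becomes 0
  Position 4 '(': depth becomes 1
  Position 5 ')': depth becomes 0
  Position 6 '(': depth becomes 1
  Position 7 '(': depth becomes 2
  Position 8 ')': depth becomes 1
  Position 9 ')': depth becomes 0
Maximum depth reached: 2

2


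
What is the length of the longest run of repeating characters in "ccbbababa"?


Input: "ccbbababa"
Scanning for longest run:
  Position 1 ('c'): continues run of 'c', length=2
  Position 2 ('b'): new char, reset run to 1
  Position 3 ('b'): continues run of 'b', length=2
  Position 4 ('a'): new char, reset run to 1
  Position 5 ('b'): new char, reset run to 1
  Position 6 ('a'): new char, reset run to 1
  Position 7 ('b'): new char, reset run to 1
  Position 8 ('a'): new char, reset run to 1
Longest run: 'c' with length 2

2


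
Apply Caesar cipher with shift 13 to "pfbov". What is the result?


Caesar cipher: shift "pfbov" by 13
  'p' (pos 15) + 13 = pos 2 = 'c'
  'f' (pos 5) + 13 = pos 18 = 's'
  'b' (pos 1) + 13 = pos 14 = 'o'
  'o' (pos 14) + 13 = pos 1 = 'b'
  'v' (pos 21) + 13 = pos 8 = 'i'
Result: csobi

csobi


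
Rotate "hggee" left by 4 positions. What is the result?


Input: "hggee", rotate left by 4
First 4 characters: "hgge"
Remaining characters: "e"
Concatenate remaining + first: "e" + "hgge" = "ehgge"

ehgge


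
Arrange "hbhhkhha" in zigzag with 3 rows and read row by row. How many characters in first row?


Zigzag "hbhhkhha" into 3 rows:
Placing characters:
  'h' => row 0
  'b' => row 1
  'h' => row 2
  'h' => row 1
  'k' => row 0
  'h' => row 1
  'h' => row 2
  'a' => row 1
Rows:
  Row 0: "hk"
  Row 1: "bhha"
  Row 2: "hh"
First row length: 2

2


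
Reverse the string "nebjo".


Input: nebjo
Reading characters right to left:
  Position 4: 'o'
  Position 3: 'j'
  Position 2: 'b'
  Position 1: 'e'
  Position 0: 'n'
Reversed: ojben

ojben


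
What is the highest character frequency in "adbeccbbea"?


Input: adbeccbbea
Character counts:
  'a': 2
  'b': 3
  'c': 2
  'd': 1
  'e': 2
Maximum frequency: 3

3


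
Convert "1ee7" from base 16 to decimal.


Input: "1ee7" in base 16
Positional expansion:
  Digit '1' (value 1) x 16^3 = 4096
  Digit 'e' (value 14) x 16^2 = 3584
  Digit 'e' (value 14) x 16^1 = 224
  Digit '7' (value 7) x 16^0 = 7
Sum = 7911

7911


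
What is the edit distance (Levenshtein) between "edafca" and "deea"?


Computing edit distance: "edafca" -> "deea"
DP table:
           d    e    e    a
      0    1    2    3    4
  e   1    1    1    2    3
  d   2    1    2    2    3
  a   3    2    2    3    2
  f   4    3    3    3    3
  c   5    4    4    4    4
  a   6    5    5    5    4
Edit distance = dp[6][4] = 4

4


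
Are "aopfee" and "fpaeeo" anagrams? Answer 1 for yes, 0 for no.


Strings: "aopfee", "fpaeeo"
Sorted first:  aeefop
Sorted second: aeefop
Sorted forms match => anagrams

1


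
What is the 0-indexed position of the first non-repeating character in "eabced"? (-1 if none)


Input: eabced
Character frequencies:
  'a': 1
  'b': 1
  'c': 1
  'd': 1
  'e': 2
Scanning left to right for freq == 1:
  Position 0 ('e'): freq=2, skip
  Position 1 ('a'): unique! => answer = 1

1


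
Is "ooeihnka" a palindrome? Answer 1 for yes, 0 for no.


Input: ooeihnka
Reversed: aknhieoo
  Compare pos 0 ('o') with pos 7 ('a'): MISMATCH
  Compare pos 1 ('o') with pos 6 ('k'): MISMATCH
  Compare pos 2 ('e') with pos 5 ('n'): MISMATCH
  Compare pos 3 ('i') with pos 4 ('h'): MISMATCH
Result: not a palindrome

0


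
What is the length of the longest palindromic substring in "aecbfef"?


Input: "aecbfef"
Checking substrings for palindromes:
  [4:7] "fef" (len 3) => palindrome
Longest palindromic substring: "fef" with length 3

3


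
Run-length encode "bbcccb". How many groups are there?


Input: bbcccb
Scanning for consecutive runs:
  Group 1: 'b' x 2 (positions 0-1)
  Group 2: 'c' x 3 (positions 2-4)
  Group 3: 'b' x 1 (positions 5-5)
Total groups: 3

3


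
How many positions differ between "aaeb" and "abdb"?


Comparing "aaeb" and "abdb" position by position:
  Position 0: 'a' vs 'a' => same
  Position 1: 'a' vs 'b' => DIFFER
  Position 2: 'e' vs 'd' => DIFFER
  Position 3: 'b' vs 'b' => same
Positions that differ: 2

2


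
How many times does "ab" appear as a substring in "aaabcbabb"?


Searching for "ab" in "aaabcbabb"
Scanning each position:
  Position 0: "aa" => no
  Position 1: "aa" => no
  Position 2: "ab" => MATCH
  Position 3: "bc" => no
  Position 4: "cb" => no
  Position 5: "ba" => no
  Position 6: "ab" => MATCH
  Position 7: "bb" => no
Total occurrences: 2

2


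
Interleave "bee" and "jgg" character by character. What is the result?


Interleaving "bee" and "jgg":
  Position 0: 'b' from first, 'j' from second => "bj"
  Position 1: 'e' from first, 'g' from second => "eg"
  Position 2: 'e' from first, 'g' from second => "eg"
Result: bjegeg

bjegeg


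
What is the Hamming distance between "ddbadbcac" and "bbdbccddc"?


Comparing "ddbadbcac" and "bbdbccddc" position by position:
  Position 0: 'd' vs 'b' => differ
  Position 1: 'd' vs 'b' => differ
  Position 2: 'b' vs 'd' => differ
  Position 3: 'a' vs 'b' => differ
  Position 4: 'd' vs 'c' => differ
  Position 5: 'b' vs 'c' => differ
  Position 6: 'c' vs 'd' => differ
  Position 7: 'a' vs 'd' => differ
  Position 8: 'c' vs 'c' => same
Total differences (Hamming distance): 8

8
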